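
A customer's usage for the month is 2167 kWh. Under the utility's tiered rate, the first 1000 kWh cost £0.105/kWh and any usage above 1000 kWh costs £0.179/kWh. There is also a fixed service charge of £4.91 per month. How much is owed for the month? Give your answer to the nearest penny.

First 1000 kWh × £0.105 = £105.00
Remaining 1167 kWh × £0.179 = £208.89
Energy charge = £313.89; + service £4.91 = £318.80

£318.80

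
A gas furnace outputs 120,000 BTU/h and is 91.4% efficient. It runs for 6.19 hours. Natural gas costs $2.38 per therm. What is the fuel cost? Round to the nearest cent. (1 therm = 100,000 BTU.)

Heat delivered = 120,000 BTU/h × 6.19 h = 742,800 BTU
Gas input = 742,800 / 0.914 = 812,691 BTU
= 812,691 / 100,000 = 8.127 therm
Cost = 8.127 × $2.38/therm = $19.34

$19.34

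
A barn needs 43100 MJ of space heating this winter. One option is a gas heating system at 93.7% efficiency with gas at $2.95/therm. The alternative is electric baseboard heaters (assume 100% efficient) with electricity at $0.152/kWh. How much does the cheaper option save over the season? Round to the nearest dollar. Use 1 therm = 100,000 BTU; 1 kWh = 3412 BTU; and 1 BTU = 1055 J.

$534

Heat load = 43100 MJ = 43,100,000,000 J / 1055 = 40,853,081 BTU
Gas: input = 40,853,081 / 0.937 = 43,599,873 BTU = 436 therm → 436 × $2.95 = $1,286.20
Electric: 40,853,081 BTU / 3412 = 11,970 kWh → × $0.152 = $1,819.95
Difference = |$1,286.20 − $1,819.95| = $533.75 ≈ $534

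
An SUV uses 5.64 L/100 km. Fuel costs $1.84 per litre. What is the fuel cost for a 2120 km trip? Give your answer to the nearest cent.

$220.01

Fuel = 5.64 L/100 km × 2120 km / 100 = 119.6 L
Cost = 119.6 L × $1.84/L = $220.01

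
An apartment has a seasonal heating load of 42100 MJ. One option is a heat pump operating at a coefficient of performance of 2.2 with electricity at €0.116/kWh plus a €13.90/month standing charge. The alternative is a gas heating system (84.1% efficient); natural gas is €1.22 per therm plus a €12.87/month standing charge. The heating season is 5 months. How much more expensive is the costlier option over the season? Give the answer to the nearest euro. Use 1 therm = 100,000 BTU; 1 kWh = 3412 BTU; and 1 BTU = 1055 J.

Heat load = 42100 MJ = 42,100,000,000 J / 1055 = 39,905,213 BTU
Gas: input = 39,905,213 / 0.841 = 47,449,719 BTU = 474.5 therm → 474.5 × €1.22 = €578.89; + 5 × €12.87 standing = €643.24
Heat pump: 39,905,213 BTU / 3412 = 11,700 kWh heat; / 2.2 = 5,316 kWh in → × €0.116 = €616.67; + 5 × €13.90 standing = €686.17
Difference = |€643.24 − €686.17| = €42.94 ≈ €43

€43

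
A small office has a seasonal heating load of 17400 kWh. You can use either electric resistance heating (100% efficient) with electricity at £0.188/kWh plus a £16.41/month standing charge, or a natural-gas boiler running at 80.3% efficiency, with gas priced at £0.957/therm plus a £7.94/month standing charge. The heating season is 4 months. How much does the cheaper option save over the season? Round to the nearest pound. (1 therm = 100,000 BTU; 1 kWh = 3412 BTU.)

£2598

Heat load = 17400 kWh × 3412 = 59,368,800 BTU
Gas: input = 59,368,800 / 0.803 = 73,933,748 BTU = 739.3 therm → 739.3 × £0.957 = £707.55; + 4 × £7.94 standing = £739.31
Electric: 59,368,800 BTU / 3412 = 17,400 kWh → × £0.188 = £3,271.20; + 4 × £16.41 standing = £3,336.84
Difference = |£739.31 − £3,336.84| = £2,597.53 ≈ £2598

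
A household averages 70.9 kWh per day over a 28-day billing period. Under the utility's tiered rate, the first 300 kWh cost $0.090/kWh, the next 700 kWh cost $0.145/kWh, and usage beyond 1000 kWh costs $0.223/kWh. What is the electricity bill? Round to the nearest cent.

Usage = 70.9 kWh/day × 28 days = 1985.2 kWh
First 300 kWh × $0.090 = $27.00
Next 700 kWh × $0.145 = $101.50
Remaining 985.2 kWh × $0.223 = $219.70
Total = $348.20

$348.20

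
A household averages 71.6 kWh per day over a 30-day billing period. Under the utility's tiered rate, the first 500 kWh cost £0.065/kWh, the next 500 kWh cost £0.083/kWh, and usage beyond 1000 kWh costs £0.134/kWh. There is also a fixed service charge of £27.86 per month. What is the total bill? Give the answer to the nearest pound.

Usage = 71.6 kWh/day × 30 days = 2148 kWh
First 500 kWh × £0.065 = £32.50
Next 500 kWh × £0.083 = £41.50
Remaining 1148 kWh × £0.134 = £153.83
Energy charge = £227.83; + service £27.86 = £255.69 ≈ £256

£256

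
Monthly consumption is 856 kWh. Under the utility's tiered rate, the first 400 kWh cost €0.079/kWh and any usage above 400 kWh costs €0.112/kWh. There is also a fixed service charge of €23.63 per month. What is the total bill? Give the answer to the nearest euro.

First 400 kWh × €0.079 = €31.60
Remaining 456 kWh × €0.112 = €51.07
Energy charge = €82.67; + service €23.63 = €106.30 ≈ €106

€106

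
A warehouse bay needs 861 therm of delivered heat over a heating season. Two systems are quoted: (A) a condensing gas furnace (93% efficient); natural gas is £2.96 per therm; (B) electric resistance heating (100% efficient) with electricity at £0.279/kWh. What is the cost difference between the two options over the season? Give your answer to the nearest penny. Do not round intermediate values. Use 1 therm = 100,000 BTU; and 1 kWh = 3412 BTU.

Heat load = 861 therm × 100,000 = 86,100,000 BTU
Gas: input = 86,100,000 / 0.93 = 92,580,645 BTU = 925.8 therm → 925.8 × £2.96 = £2,740.39
Electric: 86,100,000 BTU / 3412 = 25,230 kWh → × £0.279 = £7,040.42
Difference = |£2,740.39 − £7,040.42| = £4,300.03

£4300.03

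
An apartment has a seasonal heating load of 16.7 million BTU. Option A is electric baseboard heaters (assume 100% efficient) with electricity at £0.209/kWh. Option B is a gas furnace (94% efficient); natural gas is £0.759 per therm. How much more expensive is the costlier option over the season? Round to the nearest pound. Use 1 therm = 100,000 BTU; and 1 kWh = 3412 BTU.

£888

Heat load = 16.7 × 10⁶ BTU = 16,700,000 BTU
Gas: input = 16,700,000 / 0.94 = 17,765,957 BTU = 177.7 therm → 177.7 × £0.759 = £134.84
Electric: 16,700,000 BTU / 3412 = 4,894 kWh → × £0.209 = £1,022.95
Difference = |£134.84 − £1,022.95| = £888.10 ≈ £888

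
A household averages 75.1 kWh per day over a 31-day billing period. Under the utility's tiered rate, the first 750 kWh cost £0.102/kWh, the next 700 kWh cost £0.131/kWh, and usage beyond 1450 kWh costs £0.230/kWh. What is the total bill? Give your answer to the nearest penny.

Usage = 75.1 kWh/day × 31 days = 2328.1 kWh
First 750 kWh × £0.102 = £76.50
Next 700 kWh × £0.131 = £91.70
Remaining 878.1 kWh × £0.230 = £201.96
Total = £370.16

£370.16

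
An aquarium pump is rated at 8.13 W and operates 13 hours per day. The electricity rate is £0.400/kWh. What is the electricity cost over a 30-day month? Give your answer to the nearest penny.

£1.27

Energy = 8.13 W × 13 h/day × 30 days = 3,171 Wh = 3.171 kWh
Cost = 3.171 kWh × £0.400/kWh = £1.27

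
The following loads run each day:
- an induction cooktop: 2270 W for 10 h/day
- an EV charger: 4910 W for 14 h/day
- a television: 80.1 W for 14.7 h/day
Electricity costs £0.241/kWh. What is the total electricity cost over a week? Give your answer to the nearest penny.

induction cooktop: 2270 W × 10 h × 7 d = 158,900 Wh = 158.9 kWh
EV charger: 4910 W × 14 h × 7 d = 481,180 Wh = 481.2 kWh
television: 80.1 W × 14.7 h × 7 d = 8,242 Wh = 8.242 kWh
Total energy = 158.9 + 481.2 + 8.242 = 648.3 kWh
Cost = 648.3 kWh × £0.241 = £156.25

£156.25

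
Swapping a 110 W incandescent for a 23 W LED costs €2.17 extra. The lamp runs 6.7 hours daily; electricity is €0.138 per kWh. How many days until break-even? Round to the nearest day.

Power saved = 110 − 23 = 87 W
Daily energy saved = 87 W × 6.7 h = 582.9 Wh = 0.5829 kWh
Daily savings = 0.5829 × €0.138 = €0.0804
Payback = €2.17 / €0.0804 per day = 26.98 days

27 days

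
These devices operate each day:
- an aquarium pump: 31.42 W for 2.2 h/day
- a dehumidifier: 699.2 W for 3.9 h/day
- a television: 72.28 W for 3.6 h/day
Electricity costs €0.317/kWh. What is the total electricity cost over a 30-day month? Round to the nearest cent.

€29.06

aquarium pump: 31.42 W × 2.2 h × 30 d = 2,074 Wh = 2.074 kWh
dehumidifier: 699.2 W × 3.9 h × 30 d = 81,806 Wh = 81.81 kWh
television: 72.28 W × 3.6 h × 30 d = 7,806 Wh = 7.806 kWh
Total energy = 2.074 + 81.81 + 7.806 = 91.69 kWh
Cost = 91.69 kWh × €0.317 = €29.06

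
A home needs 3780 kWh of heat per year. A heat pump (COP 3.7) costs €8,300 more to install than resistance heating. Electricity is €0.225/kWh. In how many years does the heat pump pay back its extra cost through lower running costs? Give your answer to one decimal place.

Resistance: 3780 kWh × €0.225 = €850.50/yr
Heat pump: 3780 / 3.7 = 1022 kWh in → × €0.225 = €229.86/yr
Annual savings = €620.64
Payback = €8,300 / €620.64 = 13.4 years

13.4 years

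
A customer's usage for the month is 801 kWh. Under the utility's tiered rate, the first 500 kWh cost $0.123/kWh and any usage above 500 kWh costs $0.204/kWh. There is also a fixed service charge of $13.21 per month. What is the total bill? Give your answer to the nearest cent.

$136.11

First 500 kWh × $0.123 = $61.50
Remaining 301 kWh × $0.204 = $61.40
Energy charge = $122.90; + service $13.21 = $136.11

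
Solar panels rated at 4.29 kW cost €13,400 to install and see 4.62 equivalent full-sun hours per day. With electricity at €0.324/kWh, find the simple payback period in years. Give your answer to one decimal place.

Daily generation = 4.29 kW × 4.62 h = 19.82 kWh
Annual generation = 19.82 × 365 = 7234.2 kWh
Annual savings = 7234.2 × €0.324 = €2,343.89
Payback = €13,400 / €2,343.89 = 5.72 years

5.7 years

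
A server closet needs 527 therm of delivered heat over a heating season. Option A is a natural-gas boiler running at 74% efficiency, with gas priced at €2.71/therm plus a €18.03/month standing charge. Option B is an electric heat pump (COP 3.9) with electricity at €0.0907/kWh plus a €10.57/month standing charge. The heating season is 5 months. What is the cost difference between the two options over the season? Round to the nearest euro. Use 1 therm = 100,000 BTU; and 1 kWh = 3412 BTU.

Heat load = 527 therm × 100,000 = 52,700,000 BTU
Gas: input = 52,700,000 / 0.74 = 71,216,216 BTU = 712.2 therm → 712.2 × €2.71 = €1,929.96; + 5 × €18.03 standing = €2,020.11
Heat pump: 52,700,000 BTU / 3412 = 15,450 kWh heat; / 3.9 = 3,960 kWh in → × €0.0907 = €359.21; + 5 × €10.57 standing = €412.06
Difference = |€2,020.11 − €412.06| = €1,608.05 ≈ €1608

€1608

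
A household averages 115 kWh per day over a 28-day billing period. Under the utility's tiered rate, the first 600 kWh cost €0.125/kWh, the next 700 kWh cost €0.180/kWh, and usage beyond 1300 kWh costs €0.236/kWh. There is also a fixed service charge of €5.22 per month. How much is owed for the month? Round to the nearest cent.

€659.34

Usage = 115 kWh/day × 28 days = 3220 kWh
First 600 kWh × €0.125 = €75.00
Next 700 kWh × €0.180 = €126.00
Remaining 1920 kWh × €0.236 = €453.12
Energy charge = €654.12; + service €5.22 = €659.34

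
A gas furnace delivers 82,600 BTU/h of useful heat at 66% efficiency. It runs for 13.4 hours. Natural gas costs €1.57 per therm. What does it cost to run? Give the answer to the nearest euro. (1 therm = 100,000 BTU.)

Heat delivered = 82,600 BTU/h × 13.4 h = 1,106,840 BTU
Gas input = 1,106,840 / 0.66 = 1,677,030 BTU
= 1,677,030 / 100,000 = 16.77 therm
Cost = 16.77 × €1.57/therm = €26.33 ≈ €26

€26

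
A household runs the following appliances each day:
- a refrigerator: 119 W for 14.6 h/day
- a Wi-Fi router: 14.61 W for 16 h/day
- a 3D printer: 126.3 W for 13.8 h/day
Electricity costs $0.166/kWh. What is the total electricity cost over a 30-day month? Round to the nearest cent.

refrigerator: 119 W × 14.6 h × 30 d = 52,122 Wh = 52.12 kWh
Wi-Fi router: 14.61 W × 16 h × 30 d = 7,013 Wh = 7.013 kWh
3D printer: 126.3 W × 13.8 h × 30 d = 52,288 Wh = 52.29 kWh
Total energy = 52.12 + 7.013 + 52.29 = 111.4 kWh
Cost = 111.4 kWh × $0.166 = $18.50

$18.50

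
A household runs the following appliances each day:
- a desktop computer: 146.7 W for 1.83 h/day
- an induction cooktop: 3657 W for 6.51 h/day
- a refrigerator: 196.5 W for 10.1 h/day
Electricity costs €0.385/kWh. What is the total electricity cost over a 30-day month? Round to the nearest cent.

desktop computer: 146.7 W × 1.83 h × 30 d = 8,054 Wh = 8.054 kWh
induction cooktop: 3657 W × 6.51 h × 30 d = 714,212 Wh = 714.2 kWh
refrigerator: 196.5 W × 10.1 h × 30 d = 59,539 Wh = 59.54 kWh
Total energy = 8.054 + 714.2 + 59.54 = 781.8 kWh
Cost = 781.8 kWh × €0.385 = €301.00

€301.00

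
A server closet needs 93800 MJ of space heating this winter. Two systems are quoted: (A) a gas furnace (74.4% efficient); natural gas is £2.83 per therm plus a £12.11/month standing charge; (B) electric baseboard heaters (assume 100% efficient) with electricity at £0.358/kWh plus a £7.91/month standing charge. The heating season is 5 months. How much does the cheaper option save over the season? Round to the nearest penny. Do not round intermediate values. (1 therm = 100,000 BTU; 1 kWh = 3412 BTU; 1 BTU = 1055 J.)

Heat load = 93800 MJ = 93,800,000,000 J / 1055 = 88,909,953 BTU
Gas: input = 88,909,953 / 0.744 = 119,502,624 BTU = 1,195 therm → 1,195 × £2.83 = £3,381.92; + 5 × £12.11 standing = £3,442.47
Electric: 88,909,953 BTU / 3412 = 26,060 kWh → × £0.358 = £9,328.77; + 5 × £7.91 standing = £9,368.32
Difference = |£3,442.47 − £9,368.32| = £5,925.85

£5925.85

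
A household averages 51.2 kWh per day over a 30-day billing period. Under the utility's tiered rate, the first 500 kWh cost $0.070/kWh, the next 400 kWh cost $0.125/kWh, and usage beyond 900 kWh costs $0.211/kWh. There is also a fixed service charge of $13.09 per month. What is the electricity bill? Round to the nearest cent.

Usage = 51.2 kWh/day × 30 days = 1536 kWh
First 500 kWh × $0.070 = $35.00
Next 400 kWh × $0.125 = $50.00
Remaining 636 kWh × $0.211 = $134.20
Energy charge = $219.20; + service $13.09 = $232.29

$232.29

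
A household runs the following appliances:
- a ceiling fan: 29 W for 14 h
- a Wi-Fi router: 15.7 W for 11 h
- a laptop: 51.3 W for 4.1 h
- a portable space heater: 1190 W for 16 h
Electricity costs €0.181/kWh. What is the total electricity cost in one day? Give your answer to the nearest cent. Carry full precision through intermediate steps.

€3.59

ceiling fan: 29 W × 14 h = 406 Wh = 0.406 kWh
Wi-Fi router: 15.7 W × 11 h = 173 Wh = 0.1727 kWh
laptop: 51.3 W × 4.1 h = 210 Wh = 0.2103 kWh
portable space heater: 1190 W × 16 h = 19,040 Wh = 19.04 kWh
Total energy = 0.406 + 0.1727 + 0.2103 + 19.04 = 19.83 kWh
Cost = 19.83 kWh × €0.181 = €3.59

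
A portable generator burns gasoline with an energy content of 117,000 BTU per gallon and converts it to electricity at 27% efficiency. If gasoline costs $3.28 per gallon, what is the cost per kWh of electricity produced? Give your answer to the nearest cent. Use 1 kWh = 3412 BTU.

$0.35

Electrical output per gallon = 117,000 BTU × 0.27 / 3412 BTU/kWh = 9.258 kWh
Cost per kWh = $3.28 / 9.258 kWh = $0.354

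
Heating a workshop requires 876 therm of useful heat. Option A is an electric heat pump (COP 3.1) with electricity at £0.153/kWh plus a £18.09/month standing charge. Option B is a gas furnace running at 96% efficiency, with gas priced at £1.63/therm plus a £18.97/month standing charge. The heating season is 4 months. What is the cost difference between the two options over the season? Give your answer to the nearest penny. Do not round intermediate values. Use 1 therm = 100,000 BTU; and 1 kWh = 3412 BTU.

£223.75

Heat load = 876 therm × 100,000 = 87,600,000 BTU
Gas: input = 87,600,000 / 0.96 = 91,250,000 BTU = 912.5 therm → 912.5 × £1.63 = £1,487.38; + 4 × £18.97 standing = £1,563.26
Heat pump: 87,600,000 BTU / 3412 = 25,670 kWh heat; / 3.1 = 8,282 kWh in → × £0.153 = £1,267.14; + 4 × £18.09 standing = £1,339.50
Difference = |£1,563.26 − £1,339.50| = £223.75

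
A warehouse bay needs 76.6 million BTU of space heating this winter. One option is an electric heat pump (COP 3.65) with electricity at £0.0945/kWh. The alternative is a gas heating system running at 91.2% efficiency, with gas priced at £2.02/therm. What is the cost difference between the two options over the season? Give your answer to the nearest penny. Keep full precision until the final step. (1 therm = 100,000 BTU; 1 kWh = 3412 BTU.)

Heat load = 76.6 × 10⁶ BTU = 76,600,000 BTU
Gas: input = 76,600,000 / 0.912 = 83,991,228 BTU = 839.9 therm → 839.9 × £2.02 = £1,696.62
Heat pump: 76,600,000 BTU / 3412 = 22,450 kWh heat; / 3.65 = 6,151 kWh in → × £0.0945 = £581.24
Difference = |£1,696.62 − £581.24| = £1,115.38

£1115.38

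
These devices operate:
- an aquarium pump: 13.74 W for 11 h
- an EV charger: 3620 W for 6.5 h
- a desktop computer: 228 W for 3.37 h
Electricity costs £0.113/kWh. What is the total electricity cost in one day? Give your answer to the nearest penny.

£2.76

aquarium pump: 13.74 W × 11 h = 151 Wh = 0.1511 kWh
EV charger: 3620 W × 6.5 h = 23,530 Wh = 23.53 kWh
desktop computer: 228 W × 3.37 h = 768 Wh = 0.7684 kWh
Total energy = 0.1511 + 23.53 + 0.7684 = 24.45 kWh
Cost = 24.45 kWh × £0.113 = £2.76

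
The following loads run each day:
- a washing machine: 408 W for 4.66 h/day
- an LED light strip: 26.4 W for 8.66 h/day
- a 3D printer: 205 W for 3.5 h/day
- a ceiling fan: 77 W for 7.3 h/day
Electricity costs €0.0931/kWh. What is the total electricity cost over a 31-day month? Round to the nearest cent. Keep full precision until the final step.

€9.84

washing machine: 408 W × 4.66 h × 31 d = 58,940 Wh = 58.94 kWh
LED light strip: 26.4 W × 8.66 h × 31 d = 7,087 Wh = 7.087 kWh
3D printer: 205 W × 3.5 h × 31 d = 22,242 Wh = 22.24 kWh
ceiling fan: 77 W × 7.3 h × 31 d = 17,425 Wh = 17.43 kWh
Total energy = 58.94 + 7.087 + 22.24 + 17.43 = 105.7 kWh
Cost = 105.7 kWh × €0.0931 = €9.84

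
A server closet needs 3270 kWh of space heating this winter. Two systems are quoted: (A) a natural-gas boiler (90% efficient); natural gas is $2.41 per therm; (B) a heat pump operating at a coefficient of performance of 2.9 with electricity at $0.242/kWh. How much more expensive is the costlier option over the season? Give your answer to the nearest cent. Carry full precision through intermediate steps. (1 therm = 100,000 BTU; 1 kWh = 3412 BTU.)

Heat load = 3270 kWh × 3412 = 11,157,240 BTU
Gas: input = 11,157,240 / 0.90 = 12,396,933 BTU = 124 therm → 124 × $2.41 = $298.77
Heat pump: 11,157,240 BTU / 3412 = 3,270 kWh heat; / 2.9 = 1,128 kWh in → × $0.242 = $272.88
Difference = |$298.77 − $272.88| = $25.89

$25.89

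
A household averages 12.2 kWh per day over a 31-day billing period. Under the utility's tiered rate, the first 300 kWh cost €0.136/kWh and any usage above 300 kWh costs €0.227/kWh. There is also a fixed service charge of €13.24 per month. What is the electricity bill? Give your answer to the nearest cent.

€71.79

Usage = 12.2 kWh/day × 31 days = 378.2 kWh
First 300 kWh × €0.136 = €40.80
Remaining 78.2 kWh × €0.227 = €17.75
Energy charge = €58.55; + service €13.24 = €71.79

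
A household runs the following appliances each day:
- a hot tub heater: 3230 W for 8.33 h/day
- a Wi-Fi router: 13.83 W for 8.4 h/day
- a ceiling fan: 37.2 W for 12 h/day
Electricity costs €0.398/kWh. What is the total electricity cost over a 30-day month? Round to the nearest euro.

€328

hot tub heater: 3230 W × 8.33 h × 30 d = 807,177 Wh = 807.2 kWh
Wi-Fi router: 13.83 W × 8.4 h × 30 d = 3,485 Wh = 3.485 kWh
ceiling fan: 37.2 W × 12 h × 30 d = 13,392 Wh = 13.39 kWh
Total energy = 807.2 + 3.485 + 13.39 = 824.1 kWh
Cost = 824.1 kWh × €0.398 = €327.97 ≈ €328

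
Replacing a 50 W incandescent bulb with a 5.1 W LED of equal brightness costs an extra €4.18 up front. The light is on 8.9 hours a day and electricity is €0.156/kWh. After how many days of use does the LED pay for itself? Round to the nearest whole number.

Power saved = 50 − 5.1 = 44.9 W
Daily energy saved = 44.9 W × 8.9 h = 399.6 Wh = 0.39961 kWh
Daily savings = 0.39961 × €0.156 = €0.0623
Payback = €4.18 / €0.0623 per day = 67.05 days

67 days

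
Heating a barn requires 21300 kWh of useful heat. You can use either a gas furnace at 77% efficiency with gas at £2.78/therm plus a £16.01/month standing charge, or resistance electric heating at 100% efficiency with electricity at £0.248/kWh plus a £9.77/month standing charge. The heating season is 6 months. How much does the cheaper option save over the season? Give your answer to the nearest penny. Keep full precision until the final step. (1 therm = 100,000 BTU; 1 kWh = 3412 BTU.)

Heat load = 21300 kWh × 3412 = 72,675,600 BTU
Gas: input = 72,675,600 / 0.77 = 94,383,896 BTU = 943.8 therm → 943.8 × £2.78 = £2,623.87; + 6 × £16.01 standing = £2,719.93
Electric: 72,675,600 BTU / 3412 = 21,300 kWh → × £0.248 = £5,282.40; + 6 × £9.77 standing = £5,341.02
Difference = |£2,719.93 − £5,341.02| = £2,621.09

£2621.09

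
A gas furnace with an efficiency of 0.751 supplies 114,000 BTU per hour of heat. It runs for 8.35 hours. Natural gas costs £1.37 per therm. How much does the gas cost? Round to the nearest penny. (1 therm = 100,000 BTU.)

£17.36

Heat delivered = 114,000 BTU/h × 8.35 h = 951,900 BTU
Gas input = 951,900 / 0.751 = 1,267,510 BTU
= 1,267,510 / 100,000 = 12.68 therm
Cost = 12.68 × £1.37/therm = £17.36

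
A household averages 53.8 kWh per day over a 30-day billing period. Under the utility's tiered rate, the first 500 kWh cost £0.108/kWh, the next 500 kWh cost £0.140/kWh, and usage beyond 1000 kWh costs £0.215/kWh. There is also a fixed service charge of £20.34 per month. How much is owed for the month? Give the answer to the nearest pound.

Usage = 53.8 kWh/day × 30 days = 1614 kWh
First 500 kWh × £0.108 = £54.00
Next 500 kWh × £0.140 = £70.00
Remaining 614 kWh × £0.215 = £132.01
Energy charge = £256.01; + service £20.34 = £276.35 ≈ £276

£276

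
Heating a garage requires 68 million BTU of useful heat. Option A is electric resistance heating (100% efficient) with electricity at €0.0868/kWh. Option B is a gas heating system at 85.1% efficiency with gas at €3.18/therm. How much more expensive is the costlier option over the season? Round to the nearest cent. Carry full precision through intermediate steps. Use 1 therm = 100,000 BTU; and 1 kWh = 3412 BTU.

Heat load = 68 × 10⁶ BTU = 68,000,000 BTU
Gas: input = 68,000,000 / 0.851 = 79,905,993 BTU = 799.1 therm → 799.1 × €3.18 = €2,541.01
Electric: 68,000,000 BTU / 3412 = 19,930 kWh → × €0.0868 = €1,729.89
Difference = |€2,541.01 − €1,729.89| = €811.12

€811.12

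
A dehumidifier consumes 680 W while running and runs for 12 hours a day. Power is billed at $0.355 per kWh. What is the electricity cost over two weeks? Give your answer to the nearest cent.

Energy = 680 W × 12 h/day × 14 days = 114,240 Wh = 114.2 kWh
Cost = 114.2 kWh × $0.355/kWh = $40.56

$40.56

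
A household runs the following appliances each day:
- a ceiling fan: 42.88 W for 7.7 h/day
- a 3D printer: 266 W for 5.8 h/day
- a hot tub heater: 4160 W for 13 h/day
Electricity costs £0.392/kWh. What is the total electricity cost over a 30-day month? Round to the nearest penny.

£658.01

ceiling fan: 42.88 W × 7.7 h × 30 d = 9,905 Wh = 9.905 kWh
3D printer: 266 W × 5.8 h × 30 d = 46,284 Wh = 46.28 kWh
hot tub heater: 4160 W × 13 h × 30 d = 1,622,400 Wh = 1,622 kWh
Total energy = 9.905 + 46.28 + 1,622 = 1,679 kWh
Cost = 1,679 kWh × £0.392 = £658.01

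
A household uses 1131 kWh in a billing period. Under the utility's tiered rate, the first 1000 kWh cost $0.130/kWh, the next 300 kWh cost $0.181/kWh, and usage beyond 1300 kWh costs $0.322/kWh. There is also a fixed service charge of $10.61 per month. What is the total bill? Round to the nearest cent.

First 1000 kWh × $0.130 = $130.00
Next 131 kWh × $0.181 = $23.71
Remaining tier: 0 kWh (not reached)
Energy charge = $153.71; + service $10.61 = $164.32

$164.32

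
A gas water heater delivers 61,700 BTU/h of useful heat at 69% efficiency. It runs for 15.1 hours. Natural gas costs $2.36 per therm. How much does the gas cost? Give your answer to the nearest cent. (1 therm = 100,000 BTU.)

$31.87

Heat delivered = 61,700 BTU/h × 15.1 h = 931,670 BTU
Gas input = 931,670 / 0.69 = 1,350,246 BTU
= 1,350,246 / 100,000 = 13.5 therm
Cost = 13.5 × $2.36/therm = $31.87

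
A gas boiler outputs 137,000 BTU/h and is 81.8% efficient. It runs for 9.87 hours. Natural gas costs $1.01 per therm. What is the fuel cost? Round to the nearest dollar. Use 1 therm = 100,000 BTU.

$17

Heat delivered = 137,000 BTU/h × 9.87 h = 1,352,190 BTU
Gas input = 1,352,190 / 0.818 = 1,653,044 BTU
= 1,653,044 / 100,000 = 16.53 therm
Cost = 16.53 × $1.01/therm = $16.70 ≈ $17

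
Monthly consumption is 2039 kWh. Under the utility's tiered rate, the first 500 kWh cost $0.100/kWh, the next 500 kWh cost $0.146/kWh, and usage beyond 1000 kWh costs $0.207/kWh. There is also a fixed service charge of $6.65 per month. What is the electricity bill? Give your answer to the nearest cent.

First 500 kWh × $0.100 = $50.00
Next 500 kWh × $0.146 = $73.00
Remaining 1039 kWh × $0.207 = $215.07
Energy charge = $338.07; + service $6.65 = $344.72

$344.72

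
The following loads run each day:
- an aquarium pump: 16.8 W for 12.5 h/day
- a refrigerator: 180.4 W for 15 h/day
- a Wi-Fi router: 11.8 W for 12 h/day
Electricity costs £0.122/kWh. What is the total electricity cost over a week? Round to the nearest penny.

£2.61

aquarium pump: 16.8 W × 12.5 h × 7 d = 1,470 Wh = 1.47 kWh
refrigerator: 180.4 W × 15 h × 7 d = 18,942 Wh = 18.94 kWh
Wi-Fi router: 11.8 W × 12 h × 7 d = 991 Wh = 0.9912 kWh
Total energy = 1.47 + 18.94 + 0.9912 = 21.4 kWh
Cost = 21.4 kWh × £0.122 = £2.61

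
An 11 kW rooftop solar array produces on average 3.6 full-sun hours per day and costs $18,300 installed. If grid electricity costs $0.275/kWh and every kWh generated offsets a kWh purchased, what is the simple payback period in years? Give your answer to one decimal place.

4.6 years

Daily generation = 11 kW × 3.6 h = 39.6 kWh
Annual generation = 39.6 × 365 = 14454 kWh
Annual savings = 14454 × $0.275 = $3,974.85
Payback = $18,300 / $3,974.85 = 4.6 years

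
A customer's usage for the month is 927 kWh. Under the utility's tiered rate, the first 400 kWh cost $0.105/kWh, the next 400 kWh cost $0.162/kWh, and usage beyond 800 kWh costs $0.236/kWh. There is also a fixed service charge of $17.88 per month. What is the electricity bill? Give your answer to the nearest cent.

$154.65

First 400 kWh × $0.105 = $42.00
Next 400 kWh × $0.162 = $64.80
Remaining 127 kWh × $0.236 = $29.97
Energy charge = $136.77; + service $17.88 = $154.65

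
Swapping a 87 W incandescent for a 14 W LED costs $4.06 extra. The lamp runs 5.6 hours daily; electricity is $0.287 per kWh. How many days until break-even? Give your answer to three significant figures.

Power saved = 87 − 14 = 73 W
Daily energy saved = 73 W × 5.6 h = 408.8 Wh = 0.4088 kWh
Daily savings = 0.4088 × $0.287 = $0.1173
Payback = $4.06 / $0.1173 per day = 34.6 days

34.6 days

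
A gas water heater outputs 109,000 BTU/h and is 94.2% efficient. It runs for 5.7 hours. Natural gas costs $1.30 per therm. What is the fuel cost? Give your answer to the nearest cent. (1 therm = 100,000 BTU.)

$8.57

Heat delivered = 109,000 BTU/h × 5.7 h = 621,300 BTU
Gas input = 621,300 / 0.942 = 659,554 BTU
= 659,554 / 100,000 = 6.596 therm
Cost = 6.596 × $1.30/therm = $8.57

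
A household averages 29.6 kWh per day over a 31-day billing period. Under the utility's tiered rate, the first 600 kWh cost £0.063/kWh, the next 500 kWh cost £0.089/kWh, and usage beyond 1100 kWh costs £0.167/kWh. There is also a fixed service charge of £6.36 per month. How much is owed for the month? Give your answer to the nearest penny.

£72.43

Usage = 29.6 kWh/day × 31 days = 917.6 kWh
First 600 kWh × £0.063 = £37.80
Next 317.6 kWh × £0.089 = £28.27
Remaining tier: 0 kWh (not reached)
Energy charge = £66.07; + service £6.36 = £72.43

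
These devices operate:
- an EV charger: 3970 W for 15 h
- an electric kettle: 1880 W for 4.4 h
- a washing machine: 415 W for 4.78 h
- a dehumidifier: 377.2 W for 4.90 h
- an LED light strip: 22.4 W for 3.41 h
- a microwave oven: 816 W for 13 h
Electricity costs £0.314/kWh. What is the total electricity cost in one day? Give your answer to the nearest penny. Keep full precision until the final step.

EV charger: 3970 W × 15 h = 59,550 Wh = 59.55 kWh
electric kettle: 1880 W × 4.4 h = 8,272 Wh = 8.272 kWh
washing machine: 415 W × 4.78 h = 1,984 Wh = 1.984 kWh
dehumidifier: 377.2 W × 4.90 h = 1,848 Wh = 1.848 kWh
LED light strip: 22.4 W × 3.41 h = 76 Wh = 0.07638 kWh
microwave oven: 816 W × 13 h = 10,608 Wh = 10.61 kWh
Total energy = 59.55 + 8.272 + 1.984 + 1.848 + 0.07638 + 10.61 = 82.34 kWh
Cost = 82.34 kWh × £0.314 = £25.85

£25.85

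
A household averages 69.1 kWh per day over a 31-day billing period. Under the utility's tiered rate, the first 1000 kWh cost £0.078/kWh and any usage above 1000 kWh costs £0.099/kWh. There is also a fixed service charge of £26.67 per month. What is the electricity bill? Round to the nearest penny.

Usage = 69.1 kWh/day × 31 days = 2142.1 kWh
First 1000 kWh × £0.078 = £78.00
Remaining 1142.1 kWh × £0.099 = £113.07
Energy charge = £191.07; + service £26.67 = £217.74

£217.74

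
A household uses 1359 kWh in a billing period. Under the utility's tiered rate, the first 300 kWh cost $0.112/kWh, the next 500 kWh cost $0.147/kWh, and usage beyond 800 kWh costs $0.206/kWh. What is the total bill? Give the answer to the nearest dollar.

First 300 kWh × $0.112 = $33.60
Next 500 kWh × $0.147 = $73.50
Remaining 559 kWh × $0.206 = $115.15
Total = $222.25 ≈ $222

$222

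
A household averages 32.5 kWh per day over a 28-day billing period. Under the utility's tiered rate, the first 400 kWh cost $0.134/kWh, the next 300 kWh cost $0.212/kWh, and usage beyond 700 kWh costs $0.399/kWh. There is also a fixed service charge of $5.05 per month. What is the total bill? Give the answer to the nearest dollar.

Usage = 32.5 kWh/day × 28 days = 910 kWh
First 400 kWh × $0.134 = $53.60
Next 300 kWh × $0.212 = $63.60
Remaining 210 kWh × $0.399 = $83.79
Energy charge = $200.99; + service $5.05 = $206.04 ≈ $206

$206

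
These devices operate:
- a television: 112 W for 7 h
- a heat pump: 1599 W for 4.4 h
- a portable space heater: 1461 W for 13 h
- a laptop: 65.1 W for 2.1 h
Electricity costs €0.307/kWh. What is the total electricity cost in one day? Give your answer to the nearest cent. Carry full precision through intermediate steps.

€8.27

television: 112 W × 7 h = 784 Wh = 0.784 kWh
heat pump: 1599 W × 4.4 h = 7,036 Wh = 7.036 kWh
portable space heater: 1461 W × 13 h = 18,993 Wh = 18.99 kWh
laptop: 65.1 W × 2.1 h = 137 Wh = 0.1367 kWh
Total energy = 0.784 + 7.036 + 18.99 + 0.1367 = 26.95 kWh
Cost = 26.95 kWh × €0.307 = €8.27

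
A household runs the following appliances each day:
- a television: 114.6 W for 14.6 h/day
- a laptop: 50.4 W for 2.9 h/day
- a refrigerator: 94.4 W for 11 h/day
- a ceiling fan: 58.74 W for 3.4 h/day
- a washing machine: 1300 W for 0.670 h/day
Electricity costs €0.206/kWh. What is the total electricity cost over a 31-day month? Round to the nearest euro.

television: 114.6 W × 14.6 h × 31 d = 51,868 Wh = 51.87 kWh
laptop: 50.4 W × 2.9 h × 31 d = 4,531 Wh = 4.531 kWh
refrigerator: 94.4 W × 11 h × 31 d = 32,190 Wh = 32.19 kWh
ceiling fan: 58.74 W × 3.4 h × 31 d = 6,191 Wh = 6.191 kWh
washing machine: 1300 W × 0.670 h × 31 d = 27,001 Wh = 27 kWh
Total energy = 51.87 + 4.531 + 32.19 + 6.191 + 27 = 121.8 kWh
Cost = 121.8 kWh × €0.206 = €25.09 ≈ €25

€25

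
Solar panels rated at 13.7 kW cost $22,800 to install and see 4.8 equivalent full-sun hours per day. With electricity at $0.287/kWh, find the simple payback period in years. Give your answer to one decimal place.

Daily generation = 13.7 kW × 4.8 h = 65.76 kWh
Annual generation = 65.76 × 365 = 24002 kWh
Annual savings = 24002 × $0.287 = $6,888.69
Payback = $22,800 / $6,888.69 = 3.31 years

3.3 years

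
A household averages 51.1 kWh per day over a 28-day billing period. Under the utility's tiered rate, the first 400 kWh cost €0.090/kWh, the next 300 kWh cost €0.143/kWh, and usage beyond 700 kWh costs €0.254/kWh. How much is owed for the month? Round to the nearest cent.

€264.52

Usage = 51.1 kWh/day × 28 days = 1430.8 kWh
First 400 kWh × €0.090 = €36.00
Next 300 kWh × €0.143 = €42.90
Remaining 730.8 kWh × €0.254 = €185.62
Total = €264.52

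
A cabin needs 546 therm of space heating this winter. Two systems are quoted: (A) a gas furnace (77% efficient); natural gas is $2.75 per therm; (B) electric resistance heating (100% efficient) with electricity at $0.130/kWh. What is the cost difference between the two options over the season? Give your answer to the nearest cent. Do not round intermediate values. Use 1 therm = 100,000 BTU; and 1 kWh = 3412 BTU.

Heat load = 546 therm × 100,000 = 54,600,000 BTU
Gas: input = 54,600,000 / 0.77 = 70,909,091 BTU = 709.1 therm → 709.1 × $2.75 = $1,950.00
Electric: 54,600,000 BTU / 3412 = 16,000 kWh → × $0.130 = $2,080.30
Difference = |$1,950.00 − $2,080.30| = $130.30

$130.30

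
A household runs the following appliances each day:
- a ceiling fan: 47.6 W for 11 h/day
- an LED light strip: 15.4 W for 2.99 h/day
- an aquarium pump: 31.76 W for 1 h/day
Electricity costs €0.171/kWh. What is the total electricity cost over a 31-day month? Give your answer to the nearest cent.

ceiling fan: 47.6 W × 11 h × 31 d = 16,232 Wh = 16.23 kWh
LED light strip: 15.4 W × 2.99 h × 31 d = 1,427 Wh = 1.427 kWh
aquarium pump: 31.76 W × 1 h × 31 d = 985 Wh = 0.9846 kWh
Total energy = 16.23 + 1.427 + 0.9846 = 18.64 kWh
Cost = 18.64 kWh × €0.171 = €3.19

€3.19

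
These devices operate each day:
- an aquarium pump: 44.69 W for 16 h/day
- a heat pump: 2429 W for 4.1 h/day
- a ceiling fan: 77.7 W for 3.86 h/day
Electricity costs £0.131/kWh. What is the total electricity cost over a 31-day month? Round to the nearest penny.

£44.56

aquarium pump: 44.69 W × 16 h × 31 d = 22,166 Wh = 22.17 kWh
heat pump: 2429 W × 4.1 h × 31 d = 308,726 Wh = 308.7 kWh
ceiling fan: 77.7 W × 3.86 h × 31 d = 9,298 Wh = 9.298 kWh
Total energy = 22.17 + 308.7 + 9.298 = 340.2 kWh
Cost = 340.2 kWh × £0.131 = £44.56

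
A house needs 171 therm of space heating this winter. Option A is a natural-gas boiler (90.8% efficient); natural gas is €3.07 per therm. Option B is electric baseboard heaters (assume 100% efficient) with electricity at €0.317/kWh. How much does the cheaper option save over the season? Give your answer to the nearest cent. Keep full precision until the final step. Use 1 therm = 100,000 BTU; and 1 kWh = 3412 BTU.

Heat load = 171 therm × 100,000 = 17,100,000 BTU
Gas: input = 17,100,000 / 0.908 = 18,832,599 BTU = 188.3 therm → 188.3 × €3.07 = €578.16
Electric: 17,100,000 BTU / 3412 = 5,012 kWh → × €0.317 = €1,588.72
Difference = |€578.16 − €1,588.72| = €1,010.56

€1010.56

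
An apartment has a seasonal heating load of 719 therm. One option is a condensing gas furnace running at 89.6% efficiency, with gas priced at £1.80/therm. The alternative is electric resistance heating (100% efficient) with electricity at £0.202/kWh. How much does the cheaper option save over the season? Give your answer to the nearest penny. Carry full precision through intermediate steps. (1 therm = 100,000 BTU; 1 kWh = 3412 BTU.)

Heat load = 719 therm × 100,000 = 71,900,000 BTU
Gas: input = 71,900,000 / 0.896 = 80,245,536 BTU = 802.5 therm → 802.5 × £1.80 = £1,444.42
Electric: 71,900,000 BTU / 3412 = 21,070 kWh → × £0.202 = £4,256.68
Difference = |£1,444.42 − £4,256.68| = £2,812.26

£2812.26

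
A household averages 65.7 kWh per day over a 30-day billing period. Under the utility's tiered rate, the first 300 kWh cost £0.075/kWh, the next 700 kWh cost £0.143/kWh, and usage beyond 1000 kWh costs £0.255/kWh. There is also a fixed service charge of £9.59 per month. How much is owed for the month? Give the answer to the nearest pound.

£380

Usage = 65.7 kWh/day × 30 days = 1971 kWh
First 300 kWh × £0.075 = £22.50
Next 700 kWh × £0.143 = £100.10
Remaining 971 kWh × £0.255 = £247.61
Energy charge = £370.21; + service £9.59 = £379.80 ≈ £380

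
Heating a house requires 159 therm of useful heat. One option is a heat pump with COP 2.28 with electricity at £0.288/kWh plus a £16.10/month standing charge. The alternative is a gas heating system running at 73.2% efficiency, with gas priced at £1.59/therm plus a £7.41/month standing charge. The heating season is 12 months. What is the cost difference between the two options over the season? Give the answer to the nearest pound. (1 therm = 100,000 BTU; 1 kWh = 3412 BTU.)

Heat load = 159 therm × 100,000 = 15,900,000 BTU
Gas: input = 15,900,000 / 0.732 = 21,721,311 BTU = 217.2 therm → 217.2 × £1.59 = £345.37; + 12 × £7.41 standing = £434.29
Heat pump: 15,900,000 BTU / 3412 = 4,660 kWh heat; / 2.28 = 2,044 kWh in → × £0.288 = £588.63; + 12 × £16.10 standing = £781.83
Difference = |£434.29 − £781.83| = £347.55 ≈ £348

£348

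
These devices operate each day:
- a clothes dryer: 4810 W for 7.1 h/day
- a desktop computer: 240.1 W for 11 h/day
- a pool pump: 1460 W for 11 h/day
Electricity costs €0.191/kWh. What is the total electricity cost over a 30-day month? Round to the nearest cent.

clothes dryer: 4810 W × 7.1 h × 30 d = 1,024,530 Wh = 1,025 kWh
desktop computer: 240.1 W × 11 h × 30 d = 79,233 Wh = 79.23 kWh
pool pump: 1460 W × 11 h × 30 d = 481,800 Wh = 481.8 kWh
Total energy = 1,025 + 79.23 + 481.8 = 1,586 kWh
Cost = 1,586 kWh × €0.191 = €302.84

€302.84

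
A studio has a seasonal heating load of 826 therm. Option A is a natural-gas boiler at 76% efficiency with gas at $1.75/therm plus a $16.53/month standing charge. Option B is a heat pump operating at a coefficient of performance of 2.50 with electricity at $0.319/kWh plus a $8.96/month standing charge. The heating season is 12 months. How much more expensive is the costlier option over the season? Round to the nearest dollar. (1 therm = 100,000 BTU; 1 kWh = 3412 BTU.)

Heat load = 826 therm × 100,000 = 82,600,000 BTU
Gas: input = 82,600,000 / 0.76 = 108,684,211 BTU = 1,087 therm → 1,087 × $1.75 = $1,901.97; + 12 × $16.53 standing = $2,100.33
Heat pump: 82,600,000 BTU / 3412 = 24,210 kWh heat; / 2.50 = 9,683 kWh in → × $0.319 = $3,089.03; + 12 × $8.96 standing = $3,196.55
Difference = |$2,100.33 − $3,196.55| = $1,096.21 ≈ $1096

$1096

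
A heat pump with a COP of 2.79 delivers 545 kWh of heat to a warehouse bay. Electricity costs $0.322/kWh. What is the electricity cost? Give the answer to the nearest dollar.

Electrical input = 545 kWh / 2.79 = 195.3 kWh
Cost = 195.3 × $0.322/kWh = $62.90 ≈ $63

$63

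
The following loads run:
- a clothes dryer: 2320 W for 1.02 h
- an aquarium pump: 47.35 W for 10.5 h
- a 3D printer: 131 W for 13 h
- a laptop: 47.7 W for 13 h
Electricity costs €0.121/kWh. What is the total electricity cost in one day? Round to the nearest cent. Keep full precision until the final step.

clothes dryer: 2320 W × 1.02 h = 2,366 Wh = 2.366 kWh
aquarium pump: 47.35 W × 10.5 h = 497 Wh = 0.4972 kWh
3D printer: 131 W × 13 h = 1,703 Wh = 1.703 kWh
laptop: 47.7 W × 13 h = 620 Wh = 0.6201 kWh
Total energy = 2.366 + 0.4972 + 1.703 + 0.6201 = 5.187 kWh
Cost = 5.187 kWh × €0.121 = €0.63

€0.63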